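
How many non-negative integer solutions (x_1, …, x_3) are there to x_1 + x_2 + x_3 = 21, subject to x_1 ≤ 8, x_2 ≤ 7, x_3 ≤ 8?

6

By stars and bars, unrestricted non-negative solutions to x_1+…+x_3 = 21 number C(21+2,2) = 253.
Subtract solutions that violate a single cap (substitute x_i' = x_i − (cap_i+1)): x_1 ≥ 9 gives C(14,2) = 91; x_2 ≥ 8 gives C(15,2) = 105; x_3 ≥ 9 gives C(14,2) = 91. Together 287.
Add back pairs where two caps are both exceeded: 15 + 10 + 15 = 40.
By inclusion–exclusion the count is 253 − 287 + 40 = 6.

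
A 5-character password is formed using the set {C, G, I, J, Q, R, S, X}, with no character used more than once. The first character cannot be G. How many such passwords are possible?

5880

The first character has 8−1 = 7 choices (anything except G).
The remaining 4 characters are filled from the other 7 symbols without repetition: 7 × 6 × 5 × 4 = 840.
Total: 7 × 840 = 5880.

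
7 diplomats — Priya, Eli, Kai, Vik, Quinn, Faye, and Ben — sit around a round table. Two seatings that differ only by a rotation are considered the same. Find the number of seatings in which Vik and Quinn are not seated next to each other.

480

All circular seatings of 7 people number (6)! = 720.
Seatings with Vik beside Quinn: treat them as a block with 2 internal orders, giving 2 × (5)! = 240.
Subtracting, 720 − 240 = 480.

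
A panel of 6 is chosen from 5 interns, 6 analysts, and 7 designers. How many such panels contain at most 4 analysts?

18491

Split by how many analysts are chosen (0 through 4).
Sum: C(6,0)·C(12,6) + C(6,1)·C(12,5) + C(6,2)·C(12,4) + C(6,3)·C(12,3) + C(6,4)·C(12,2) = 924 + 4752 + 7425 + 4400 + 990 = 18491.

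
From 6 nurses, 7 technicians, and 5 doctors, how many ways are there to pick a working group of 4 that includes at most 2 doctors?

2925

Split by how many doctors are chosen (0 through 2).
Sum: C(5,0)·C(13,4) + C(5,1)·C(13,3) + C(5,2)·C(13,2) = 715 + 1430 + 780 = 2925.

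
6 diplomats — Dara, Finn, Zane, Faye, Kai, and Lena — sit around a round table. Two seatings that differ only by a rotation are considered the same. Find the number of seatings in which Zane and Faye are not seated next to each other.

Without the restriction there are (5)! = 120 seatings.
Seatings with Zane beside Faye: treat them as a block with 2 internal orders, giving 2 × (4)! = 48.
Subtracting, 120 − 48 = 72.

72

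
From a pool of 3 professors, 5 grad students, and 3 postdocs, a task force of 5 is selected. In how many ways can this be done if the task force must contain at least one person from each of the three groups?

Total 5-person selections from all 11: C(11,5) = 462.
Subtract selections that omit an entire group: no professors → C(8,5) = 56; no grad students → C(6,5) = 6; no postdocs → C(8,5) = 56.
Add back selections omitting two groups (i.e. drawn from a single group): C(3,5) + C(5,5) + C(3,5) = 1.
By inclusion–exclusion: 462 − 118 + 1 = 345.

345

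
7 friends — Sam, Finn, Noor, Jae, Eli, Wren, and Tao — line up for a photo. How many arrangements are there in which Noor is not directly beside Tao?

There are 7! = 5040 arrangements in all. If Noor and Tao are adjacent, merging them into one block gives 2·(6)! = 1440 arrangements.
So 5040 − 1440 = 3600 arrangements keep them apart.

3600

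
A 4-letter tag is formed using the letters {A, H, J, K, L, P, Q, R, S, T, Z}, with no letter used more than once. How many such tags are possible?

This is a permutation of 4 out of 11: P(11,4) = 11!/7!.
11 × 10 × 9 × 8 = 7920.

7920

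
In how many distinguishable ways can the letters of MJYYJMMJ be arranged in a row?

560

Letter multiplicities in MJYYJMMJ: J×3, M×3, Y×2.
So there are 8! / (3!·3!·2!) = 560 distinguishable arrangements.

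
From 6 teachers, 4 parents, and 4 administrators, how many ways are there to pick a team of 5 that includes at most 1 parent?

1092

Split by how many parents are chosen (0 through 1).
Sum: C(4,0)·C(10,5) + C(4,1)·C(10,4) = 252 + 840 = 1092.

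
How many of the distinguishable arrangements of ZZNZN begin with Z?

6

Fix Z in the first position and arrange the remaining 4 letters.
Those 4 letters have N appearing twice and Z appearing twice, giving (4)!/(2!·2!) = 6.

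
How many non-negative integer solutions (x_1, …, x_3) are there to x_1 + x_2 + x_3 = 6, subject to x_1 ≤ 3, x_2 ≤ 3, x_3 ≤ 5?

15

Ignoring the caps, the number of non-negative solutions to x_1+…+x_3 = 6 is C(8,2) = 28.
Subtract solutions that violate a single cap (substitute x_i' = x_i − (cap_i+1)): x_1 ≥ 4 gives C(4,2) = 6; x_2 ≥ 4 gives C(4,2) = 6; x_3 ≥ 6 gives C(2,2) = 1. Together 13.
No two caps can be exceeded simultaneously, so the pair terms are all 0.
By inclusion–exclusion the count is 28 − 13 + 0 = 15.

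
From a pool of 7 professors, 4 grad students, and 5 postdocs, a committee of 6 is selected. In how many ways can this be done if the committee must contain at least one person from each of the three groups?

6545

Total 6-person selections from all 16: C(16,6) = 8008.
Selections missing a whole group: no professors → C(9,6) = 84; no grad students → C(12,6) = 924; no postdocs → C(11,6) = 462.
Add back selections omitting two groups (i.e. drawn from a single group): C(7,6) + C(4,6) + C(5,6) = 7.
By inclusion–exclusion: 8008 − 1470 + 7 = 6545.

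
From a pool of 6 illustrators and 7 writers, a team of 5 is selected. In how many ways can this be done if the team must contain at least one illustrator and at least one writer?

1260

With no constraint there are C(13,5) = 1287 possible selections.
Subtract selections that omit an entire group: no illustrators → C(7,5) = 21; no writers → C(6,5) = 6.
Both groups omitted at once is impossible, so 1287 − 27 = 1260.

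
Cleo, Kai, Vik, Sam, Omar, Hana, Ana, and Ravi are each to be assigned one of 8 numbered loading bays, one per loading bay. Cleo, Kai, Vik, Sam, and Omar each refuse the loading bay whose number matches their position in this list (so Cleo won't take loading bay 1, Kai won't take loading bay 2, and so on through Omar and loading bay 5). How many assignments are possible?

Let Aᵢ (for 1 ≤ i ≤ 5) be the placements that put person i in their forbidden loading bay. Any j of these fix j positions, leaving (8−j)! ways to fill the rest, and there are C(5,j) ways to pick which j.
By inclusion–exclusion, the number of valid placements is Σ_{j=0}^{5} (−1)^j C(5,j)·(8−j)!.
Computing: 40320 − 25200 + 7200 − 1200 + 120 − 6 = 21234.

21234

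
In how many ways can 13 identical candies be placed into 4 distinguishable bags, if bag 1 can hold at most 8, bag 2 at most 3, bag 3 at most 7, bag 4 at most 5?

Without the upper bounds there are C(16,3) = 560 ways to split 13 among 4 bags.
Subtract solutions that violate a single cap (substitute x_i' = x_i − (cap_i+1)): x_1 ≥ 9 gives C(7,3) = 35; x_2 ≥ 4 gives C(12,3) = 220; x_3 ≥ 8 gives C(8,3) = 56; x_4 ≥ 6 gives C(10,3) = 120. Together 431.
Add back pairs where two caps are both exceeded: 1 + 0 + 0 + 4 + 20 + 0 = 25.
By inclusion–exclusion the count is 560 − 431 + 25 = 154.

154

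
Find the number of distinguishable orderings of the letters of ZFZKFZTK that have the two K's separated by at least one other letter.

1260

There are 8!/(3!·2!·2!) = 1680 arrangements of ZFZKFZTK in total.
If the two K's are adjacent, glue them into one block, leaving 7 items to arrange: (7)!/(3!·2!) = 420 ways.
Hence 1680 − 420 = 1260.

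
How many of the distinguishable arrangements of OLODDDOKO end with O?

1120

With the last slot taken by O, it remains to arrange the other 8 letters (LODDDOKO).
Those 8 letters have D appearing 3 times and O appearing 3 times, giving (8)!/(3!·3!) = 1120.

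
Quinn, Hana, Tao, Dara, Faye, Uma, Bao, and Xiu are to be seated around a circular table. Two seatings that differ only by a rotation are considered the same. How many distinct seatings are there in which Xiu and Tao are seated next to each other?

Glue Xiu and Tao into a block (2 internal orders). Seating 7 units around a circle gives (6)! arrangements.
So 2 × (6)! = 2 × 720 = 1440.

1440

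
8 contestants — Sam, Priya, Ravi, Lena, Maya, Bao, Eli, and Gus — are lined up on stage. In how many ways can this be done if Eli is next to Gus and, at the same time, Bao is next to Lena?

Treat {Eli,Gus} as one block (2 orders) and {Bao,Lena} as another (2 orders).
That leaves 6 units to arrange: 2 × 2 × 6! = 4 × 720 = 2880.

2880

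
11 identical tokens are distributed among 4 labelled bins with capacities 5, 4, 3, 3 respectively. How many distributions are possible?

33

Without the upper bounds there are C(14,3) = 364 ways to split 11 among 4 bins.
Subtract solutions that violate a single cap (substitute x_i' = x_i − (cap_i+1)): x_1 ≥ 6 gives C(8,3) = 56; x_2 ≥ 5 gives C(9,3) = 84; x_3 ≥ 4 gives C(10,3) = 120; x_4 ≥ 4 gives C(10,3) = 120. Together 380.
Add back pairs where two caps are both exceeded: 1 + 4 + 4 + 10 + 10 + 20 = 49.
By inclusion–exclusion the count is 364 − 380 + 49 = 33.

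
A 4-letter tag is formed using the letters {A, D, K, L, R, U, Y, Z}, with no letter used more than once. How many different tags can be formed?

With no repetition, fill the 4 letters in order: 8 choices, then 7, down to 5.
8 × 7 × 6 × 5 = 1680.

1680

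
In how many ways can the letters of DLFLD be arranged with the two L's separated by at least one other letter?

Total arrangements of DLFLD: 5!/(2!·2!) = 30.
If the two L's are adjacent, glue them into one block, leaving 4 items to arrange: (4)!/(2!) = 12 ways.
Subtracting, 30 − 12 = 18 arrangements keep the L's apart.

18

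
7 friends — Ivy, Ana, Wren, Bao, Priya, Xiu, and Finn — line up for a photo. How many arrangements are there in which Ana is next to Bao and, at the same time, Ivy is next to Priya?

Treat {Ana,Bao} as one block (2 orders) and {Ivy,Priya} as another (2 orders).
That leaves 5 units to arrange: 2 × 2 × 5! = 4 × 120 = 480.

480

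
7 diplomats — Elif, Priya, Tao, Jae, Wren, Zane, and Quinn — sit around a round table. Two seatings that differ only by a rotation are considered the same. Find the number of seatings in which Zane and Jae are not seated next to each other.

Without the restriction there are (6)! = 720 seatings.
Those with Zane next to Jae: fuse the pair into one unit and seat 6 units around a circle — 2·(5)! = 240.
Subtracting, 720 − 240 = 480.

480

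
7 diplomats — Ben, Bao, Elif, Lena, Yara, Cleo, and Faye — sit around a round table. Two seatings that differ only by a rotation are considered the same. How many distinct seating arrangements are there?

Seat Ben anywhere (absorbing the rotational symmetry), then permute the other 6: (6)! = 720.

720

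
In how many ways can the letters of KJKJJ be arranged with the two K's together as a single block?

4

Treat the 2 copies of K as a single block. The multiset to arrange is then {KK, J, J, J}, 4 items in all.
That gives (4)!/(3!) = 4 arrangements.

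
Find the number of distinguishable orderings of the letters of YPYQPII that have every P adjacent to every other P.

Treat the 2 copies of P as a single block. The multiset to arrange is then {PP, I, I, Q, Y, Y}, 6 items in all.
That gives (6)!/(2!·2!) = 180 arrangements.

180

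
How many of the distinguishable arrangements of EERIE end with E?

12

Fix E in the last position and arrange the remaining 4 letters.
Those 4 letters have E appearing twice, giving (4)!/(2!) = 12.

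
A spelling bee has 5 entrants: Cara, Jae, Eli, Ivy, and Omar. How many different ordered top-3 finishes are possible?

There are 5 choices for 1st place, 4 for 2nd, and 3 for 3rd.
That gives 5 × 4 × 3 = 60.

60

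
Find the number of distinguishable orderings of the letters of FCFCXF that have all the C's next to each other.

20

Treat the 2 copies of C as a single block. The multiset to arrange is then {CC, F, F, F, X}, 5 items in all.
That gives (5)!/(3!) = 20 arrangements.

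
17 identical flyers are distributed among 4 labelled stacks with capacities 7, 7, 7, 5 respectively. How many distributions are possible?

Without the upper bounds there are C(20,3) = 1140 ways to split 17 among 4 stacks.
Subtract solutions that violate a single cap (substitute x_i' = x_i − (cap_i+1)): x_1 ≥ 8 gives C(12,3) = 220; x_2 ≥ 8 gives C(12,3) = 220; x_3 ≥ 8 gives C(12,3) = 220; x_4 ≥ 6 gives C(14,3) = 364. Together 1024.
Add back pairs where two caps are both exceeded: 4 + 4 + 20 + 4 + 20 + 20 = 72.
By inclusion–exclusion the count is 1140 − 1024 + 72 = 188.

188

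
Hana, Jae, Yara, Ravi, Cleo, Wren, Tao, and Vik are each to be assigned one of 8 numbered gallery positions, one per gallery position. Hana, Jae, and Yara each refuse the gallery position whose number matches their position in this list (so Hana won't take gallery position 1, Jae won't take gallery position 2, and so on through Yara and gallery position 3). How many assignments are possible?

Let Aᵢ (for i ∈ {1, 2, 3}) be the placements that put person i in their forbidden gallery position. Any j of these fix j positions, leaving (8−j)! ways to fill the rest, and there are C(3,j) ways to pick which j.
By inclusion–exclusion, the number of valid placements is Σ_{j=0}^{3} (−1)^j C(3,j)·(8−j)!.
Computing: 40320 − 15120 + 2160 − 120 = 27240.

27240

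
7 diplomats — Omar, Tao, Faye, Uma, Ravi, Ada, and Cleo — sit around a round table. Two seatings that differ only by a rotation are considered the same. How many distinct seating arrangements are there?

Seat Omar anywhere (absorbing the rotational symmetry), then permute the other 6: (6)! = 720.

720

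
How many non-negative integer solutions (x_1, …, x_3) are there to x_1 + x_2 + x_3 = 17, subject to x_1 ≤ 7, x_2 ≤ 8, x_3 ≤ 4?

Without the upper bounds there are C(19,2) = 171 ways to split 17 among 3 variables.
Subtract solutions that violate a single cap (substitute x_i' = x_i − (cap_i+1)): x_1 ≥ 8 gives C(11,2) = 55; x_2 ≥ 9 gives C(10,2) = 45; x_3 ≥ 5 gives C(14,2) = 91. Together 191.
Add back pairs where two caps are both exceeded: 1 + 15 + 10 = 26.
By inclusion–exclusion the count is 171 − 191 + 26 = 6.

6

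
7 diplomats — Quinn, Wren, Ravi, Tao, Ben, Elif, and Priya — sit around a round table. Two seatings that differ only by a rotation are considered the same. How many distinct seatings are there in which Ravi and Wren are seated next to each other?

240

Treat {Ravi, Wren} as one unit (2 internal orders) and seat the resulting 6 units around the table: (5)! circular arrangements.
So 2 × (5)! = 2 × 120 = 240.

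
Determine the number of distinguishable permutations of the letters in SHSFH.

Letter multiplicities in SHSFH: F×1, H×2, S×2.
Dividing 5! = 120 by 2!·2! = 4 for the repeated letters gives 30.

30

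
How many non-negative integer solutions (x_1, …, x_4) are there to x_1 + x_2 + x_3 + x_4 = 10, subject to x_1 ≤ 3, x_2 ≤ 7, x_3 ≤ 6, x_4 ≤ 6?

152

By stars and bars, unrestricted non-negative solutions to x_1+…+x_4 = 10 number C(10+3,3) = 286.
Subtract solutions that violate a single cap (substitute x_i' = x_i − (cap_i+1)): x_1 ≥ 4 gives C(9,3) = 84; x_2 ≥ 8 gives C(5,3) = 10; x_3 ≥ 7 gives C(6,3) = 20; x_4 ≥ 7 gives C(6,3) = 20. Together 134.
No two caps can be exceeded simultaneously, so the pair terms are all 0.
By inclusion–exclusion the count is 286 − 134 + 0 = 152.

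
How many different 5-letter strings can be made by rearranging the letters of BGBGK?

30

BGBGK has 5 letters with B appearing twice and G appearing twice.
So there are 5! / (2!·2!) = 30 distinguishable arrangements.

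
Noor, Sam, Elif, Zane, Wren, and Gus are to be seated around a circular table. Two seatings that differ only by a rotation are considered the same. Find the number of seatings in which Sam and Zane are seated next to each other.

Treat {Sam, Zane} as one unit (2 internal orders) and seat the resulting 5 units around the table: (4)! circular arrangements.
So 2 × (4)! = 2 × 24 = 48.

48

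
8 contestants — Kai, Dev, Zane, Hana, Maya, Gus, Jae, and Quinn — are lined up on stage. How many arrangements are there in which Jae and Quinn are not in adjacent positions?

Of the 8! = 40320 arrangements, those with Jae and Quinn adjacent number 2 × 7! = 10080 (treat the pair as a block with 2 internal orders).
Complementary counting: 40320 − 10080 = 30240.

30240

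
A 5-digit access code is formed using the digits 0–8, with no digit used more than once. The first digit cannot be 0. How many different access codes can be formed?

The first digit has 9−1 = 8 choices (anything except 0).
The remaining 4 digits are filled from the other 8 symbols without repetition: 8 × 7 × 6 × 5 = 1680.
Total: 8 × 1680 = 13440.

13440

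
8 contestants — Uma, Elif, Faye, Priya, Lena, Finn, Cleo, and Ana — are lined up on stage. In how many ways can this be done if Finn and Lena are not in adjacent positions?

30240

There are 8! = 40320 arrangements in all. If Finn and Lena are adjacent, merging them into one block gives 2·(7)! = 10080 arrangements.
Complementary counting: 40320 − 10080 = 30240.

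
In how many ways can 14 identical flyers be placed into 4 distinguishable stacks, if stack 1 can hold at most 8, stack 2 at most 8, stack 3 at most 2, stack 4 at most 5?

Without the upper bounds there are C(17,3) = 680 ways to split 14 among 4 stacks.
Subtract solutions that violate a single cap (substitute x_i' = x_i − (cap_i+1)): x_1 ≥ 9 gives C(8,3) = 56; x_2 ≥ 9 gives C(8,3) = 56; x_3 ≥ 3 gives C(14,3) = 364; x_4 ≥ 6 gives C(11,3) = 165. Together 641.
Add back pairs where two caps are both exceeded: 0 + 10 + 0 + 10 + 0 + 56 = 76.
By inclusion–exclusion the count is 680 − 641 + 76 = 115.

115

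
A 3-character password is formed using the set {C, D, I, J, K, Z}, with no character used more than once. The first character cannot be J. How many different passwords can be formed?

100

The first character has 6−1 = 5 choices (anything except J).
The remaining 2 characters are filled from the other 5 symbols without repetition: 5 × 4 = 20.
Total: 5 × 20 = 100.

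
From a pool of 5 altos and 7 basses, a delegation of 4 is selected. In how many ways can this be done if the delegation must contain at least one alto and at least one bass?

Total 4-person selections from all 12: C(12,4) = 495.
Selections missing a whole group: no altos → C(7,4) = 35; no basses → C(5,4) = 5.
Both groups omitted at once is impossible, so 495 − 40 = 455.

455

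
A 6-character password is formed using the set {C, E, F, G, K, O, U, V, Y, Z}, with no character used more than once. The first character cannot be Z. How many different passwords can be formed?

136080

The first character has 10−1 = 9 choices (anything except Z).
The remaining 5 characters are filled from the other 9 symbols without repetition: 9 × 8 × 7 × 6 × 5 = 15120.
Total: 9 × 15120 = 136080.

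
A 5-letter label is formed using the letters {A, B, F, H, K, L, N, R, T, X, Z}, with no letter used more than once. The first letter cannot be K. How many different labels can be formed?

The first letter has 11−1 = 10 choices (anything except K).
The remaining 4 letters are filled from the other 10 symbols without repetition: 10 × 9 × 8 × 7 = 5040.
Total: 10 × 5040 = 50400.

50400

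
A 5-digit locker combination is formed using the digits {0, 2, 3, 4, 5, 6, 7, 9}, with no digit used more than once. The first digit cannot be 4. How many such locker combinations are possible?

5880

The first digit has 8−1 = 7 choices (anything except 4).
The remaining 4 digits are filled from the other 7 symbols without repetition: 7 × 6 × 5 × 4 = 840.
Total: 7 × 840 = 5880.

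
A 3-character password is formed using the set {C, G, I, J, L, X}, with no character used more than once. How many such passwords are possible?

Choose and order 3 of the 6 symbols: the first character has 6 options, the next 5, then 4.
That product is 6 × 5 × 4 = 120.

120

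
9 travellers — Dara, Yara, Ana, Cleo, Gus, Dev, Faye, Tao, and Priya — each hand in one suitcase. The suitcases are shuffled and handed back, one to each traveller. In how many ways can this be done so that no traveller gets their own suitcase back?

133496

Let Aᵢ be the assignments in which traveller i gets their own suitcase. We want the size of the complement of A₁∪…∪A_9.
By inclusion–exclusion this is Σ_{j=0}^{9} (−1)^j C(9,j)·(9−j)!.
Computing: 362880 − 362880 + 181440 − 60480 + 15120 − 3024 + 504 − 72 + 9 − 1 = 133496.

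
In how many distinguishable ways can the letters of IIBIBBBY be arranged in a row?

280

The 8 letters of IIBIBBBY have repeats: B appearing 4 times and I appearing 3 times.
Dividing 8! = 40320 by 4!·3! = 144 for the repeated letters gives 280.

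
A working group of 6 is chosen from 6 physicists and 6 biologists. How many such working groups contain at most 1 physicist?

37

Split by how many physicists are chosen (0 through 1).
Sum: C(6,0)·C(6,6) + C(6,1)·C(6,5) = 1 + 36 = 37.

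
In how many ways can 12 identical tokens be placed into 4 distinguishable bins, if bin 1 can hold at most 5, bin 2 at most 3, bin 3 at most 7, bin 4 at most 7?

Without the upper bounds there are C(15,3) = 455 ways to split 12 among 4 bins.
Subtract solutions that violate a single cap (substitute x_i' = x_i − (cap_i+1)): x_1 ≥ 6 gives C(9,3) = 84; x_2 ≥ 4 gives C(11,3) = 165; x_3 ≥ 8 gives C(7,3) = 35; x_4 ≥ 8 gives C(7,3) = 35. Together 319.
Add back pairs where two caps are both exceeded: 10 + 0 + 0 + 1 + 1 + 0 = 12.
By inclusion–exclusion the count is 455 − 319 + 12 = 148.

148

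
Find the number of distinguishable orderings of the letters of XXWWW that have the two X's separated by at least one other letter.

6

There are 5!/(3!·2!) = 10 arrangements of XXWWW in total.
If the two X's are adjacent, glue them into one block, leaving 4 items to arrange: (4)!/(3!) = 4 ways.
Hence 10 − 4 = 6.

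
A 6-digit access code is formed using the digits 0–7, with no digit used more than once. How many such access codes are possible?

This is a permutation of 6 out of 8: P(8,6) = 8!/2!.
That product is 8 × 7 × 6 × 5 × 4 × 3 = 20160.

20160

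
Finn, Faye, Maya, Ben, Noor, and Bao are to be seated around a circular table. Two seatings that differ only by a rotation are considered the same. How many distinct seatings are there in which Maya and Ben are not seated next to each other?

72

All circular seatings of 6 people number (5)! = 120.
Seatings with Maya beside Ben: treat them as a block with 2 internal orders, giving 2 × (4)! = 48.
Subtracting, 120 − 48 = 72.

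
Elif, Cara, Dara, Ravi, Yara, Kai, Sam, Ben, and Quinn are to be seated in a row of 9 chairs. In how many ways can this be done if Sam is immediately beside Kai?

80640

Treat {Sam, Kai} as a single unit. There are 8 units to order, and the pair itself can be ordered 2 ways.
So the count is 2·(8)! = 80640.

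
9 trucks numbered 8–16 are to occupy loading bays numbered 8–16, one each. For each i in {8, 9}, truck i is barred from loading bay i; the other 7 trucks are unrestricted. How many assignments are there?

Let Aᵢ (for i ∈ {8, 9}) be the placements that put truck i in its forbidden loading bay. Any j of these fix j positions, leaving (9−j)! ways to fill the rest, and there are C(2,j) ways to pick which j.
By inclusion–exclusion, the number of valid placements is Σ_{j=0}^{2} (−1)^j C(2,j)·(9−j)!.
Computing: 362880 − 80640 + 5040 = 287280.

287280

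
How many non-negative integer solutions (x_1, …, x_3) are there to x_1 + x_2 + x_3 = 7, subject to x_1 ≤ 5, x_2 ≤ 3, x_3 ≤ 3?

Without the upper bounds there are C(9,2) = 36 ways to split 7 among 3 variables.
Subtract solutions that violate a single cap (substitute x_i' = x_i − (cap_i+1)): x_1 ≥ 6 gives C(3,2) = 3; x_2 ≥ 4 gives C(5,2) = 10; x_3 ≥ 4 gives C(5,2) = 10. Together 23.
No two caps can be exceeded simultaneously, so the pair terms are all 0.
By inclusion–exclusion the count is 36 − 23 + 0 = 13.

13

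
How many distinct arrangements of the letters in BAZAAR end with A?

Fix A in the last position and arrange the remaining 5 letters.
Those 5 letters have A appearing twice, giving (5)!/(2!) = 60.

60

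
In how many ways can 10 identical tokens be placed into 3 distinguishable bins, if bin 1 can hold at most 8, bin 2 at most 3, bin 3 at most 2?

9

Ignoring the caps, the number of non-negative solutions to x_1+…+x_3 = 10 is C(12,2) = 66.
Subtract solutions that violate a single cap (substitute x_i' = x_i − (cap_i+1)): x_1 ≥ 9 gives C(3,2) = 3; x_2 ≥ 4 gives C(8,2) = 28; x_3 ≥ 3 gives C(9,2) = 36. Together 67.
Add back pairs where two caps are both exceeded: 0 + 0 + 10 = 10.
By inclusion–exclusion the count is 66 − 67 + 10 = 9.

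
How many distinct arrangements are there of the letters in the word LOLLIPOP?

The 8 letters of LOLLIPOP have repeats: L appearing 3 times, O appearing twice, and P appearing twice.
Dividing 8! = 40320 by 3!·2!·2! = 24 for the repeated letters gives 1680.

1680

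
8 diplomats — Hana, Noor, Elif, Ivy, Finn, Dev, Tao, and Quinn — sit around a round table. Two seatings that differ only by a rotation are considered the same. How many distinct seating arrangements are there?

Around a circle, 8 distinct people have 8!/8 = (7)! = 5040 rotationally distinct seatings.

5040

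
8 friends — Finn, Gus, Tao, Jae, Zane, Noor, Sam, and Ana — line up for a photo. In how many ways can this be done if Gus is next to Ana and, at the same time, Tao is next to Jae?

Treat {Gus,Ana} as one block (2 orders) and {Tao,Jae} as another (2 orders).
That leaves 6 units to arrange: 2 × 2 × 6! = 4 × 720 = 2880.

2880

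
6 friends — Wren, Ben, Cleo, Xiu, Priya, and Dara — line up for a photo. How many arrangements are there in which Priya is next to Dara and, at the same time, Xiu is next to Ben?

96

Treat {Priya,Dara} as one block (2 orders) and {Xiu,Ben} as another (2 orders).
That leaves 4 units to arrange: 2 × 2 × 4! = 4 × 24 = 96.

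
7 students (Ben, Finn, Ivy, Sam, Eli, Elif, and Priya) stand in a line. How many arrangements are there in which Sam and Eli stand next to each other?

Treat {Sam, Eli} as a single unit. There are 6 units to order, and the pair itself can be ordered 2 ways.
So the count is 2·(6)! = 1440.

1440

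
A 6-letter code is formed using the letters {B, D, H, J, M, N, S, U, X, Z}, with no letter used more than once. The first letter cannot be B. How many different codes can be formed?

136080

The first letter has 10−1 = 9 choices (anything except B).
The remaining 5 letters are filled from the other 9 symbols without repetition: 9 × 8 × 7 × 6 × 5 = 15120.
Total: 9 × 15120 = 136080.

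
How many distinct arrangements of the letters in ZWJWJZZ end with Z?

With the last slot taken by Z, it remains to arrange the other 6 letters (WJWJZZ).
Those 6 letters have J appearing twice, W appearing twice, and Z appearing twice, giving (6)!/(2!·2!·2!) = 90.

90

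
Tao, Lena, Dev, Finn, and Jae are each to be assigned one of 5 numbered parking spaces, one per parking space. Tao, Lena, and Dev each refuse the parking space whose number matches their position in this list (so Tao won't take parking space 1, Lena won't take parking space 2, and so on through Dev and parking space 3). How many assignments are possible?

64

Let Aᵢ (for i ∈ {1, 2, 3}) be the placements that put person i in their forbidden parking space. Any j of these fix j positions, leaving (5−j)! ways to fill the rest, and there are C(3,j) ways to pick which j.
By inclusion–exclusion, the number of valid placements is Σ_{j=0}^{3} (−1)^j C(3,j)·(5−j)!.
Computing: 120 − 72 + 18 − 2 = 64.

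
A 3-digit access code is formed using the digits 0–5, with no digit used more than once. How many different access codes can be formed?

Choose and order 3 of the 6 symbols: the first digit has 6 options, the next 5, then 4.
That product is 6 × 5 × 4 = 120.

120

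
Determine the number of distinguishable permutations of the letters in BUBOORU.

630

Letter multiplicities in BUBOORU: B×2, O×2, R×1, U×2.
So there are 7! / (2!·2!·2!) = 630 distinguishable arrangements.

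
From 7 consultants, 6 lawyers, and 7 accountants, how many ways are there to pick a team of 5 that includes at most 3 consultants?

Split by how many consultants are chosen (0 through 3).
Sum: C(7,0)·C(13,5) + C(7,1)·C(13,4) + C(7,2)·C(13,3) + C(7,3)·C(13,2) = 1287 + 5005 + 6006 + 2730 = 15028.

15028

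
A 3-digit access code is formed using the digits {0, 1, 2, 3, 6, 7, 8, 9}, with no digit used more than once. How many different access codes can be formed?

This is a permutation of 3 out of 8: P(8,3) = 8!/5!.
That product is 8 × 7 × 6 = 336.

336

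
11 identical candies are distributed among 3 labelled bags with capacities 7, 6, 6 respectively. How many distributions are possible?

Ignoring the caps, the number of non-negative solutions to x_1+…+x_3 = 11 is C(13,2) = 78.
Subtract solutions that violate a single cap (substitute x_i' = x_i − (cap_i+1)): x_1 ≥ 8 gives C(5,2) = 10; x_2 ≥ 7 gives C(6,2) = 15; x_3 ≥ 7 gives C(6,2) = 15. Together 40.
No two caps can be exceeded simultaneously, so the pair terms are all 0.
By inclusion–exclusion the count is 78 − 40 + 0 = 38.

38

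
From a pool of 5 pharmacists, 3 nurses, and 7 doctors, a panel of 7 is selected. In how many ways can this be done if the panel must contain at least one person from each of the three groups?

Unrestricted: C(15,7) = 6435 ways to pick any 7 of the 15.
Selections missing a whole group: no pharmacists → C(10,7) = 120; no nurses → C(12,7) = 792; no doctors → C(8,7) = 8.
Add back selections omitting two groups (i.e. drawn from a single group): C(5,7) + C(3,7) + C(7,7) = 1.
By inclusion–exclusion: 6435 − 920 + 1 = 5516.

5516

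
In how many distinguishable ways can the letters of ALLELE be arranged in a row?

ALLELE has 6 letters with E appearing twice and L appearing 3 times.
Dividing 6! = 720 by 3!·2! = 12 for the repeated letters gives 60.

60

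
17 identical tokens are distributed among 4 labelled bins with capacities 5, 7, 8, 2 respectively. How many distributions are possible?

46

Without the upper bounds there are C(20,3) = 1140 ways to split 17 among 4 bins.
Subtract solutions that violate a single cap (substitute x_i' = x_i − (cap_i+1)): x_1 ≥ 6 gives C(14,3) = 364; x_2 ≥ 8 gives C(12,3) = 220; x_3 ≥ 9 gives C(11,3) = 165; x_4 ≥ 3 gives C(17,3) = 680. Together 1429.
Add back pairs where two caps are both exceeded: 20 + 10 + 165 + 1 + 84 + 56 = 336.
Subtract triples: 0 + 1 + 0 + 0 = 1.
By inclusion–exclusion the count is 1140 − 1429 + 336 − 1 = 46.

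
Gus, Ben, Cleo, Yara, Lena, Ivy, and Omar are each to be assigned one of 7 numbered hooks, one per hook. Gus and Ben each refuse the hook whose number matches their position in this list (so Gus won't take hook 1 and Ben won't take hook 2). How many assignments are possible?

3720

Let Aᵢ (for i ∈ {1, 2}) be the placements that put person i in their forbidden hook. Any j of these fix j positions, leaving (7−j)! ways to fill the rest, and there are C(2,j) ways to pick which j.
By inclusion–exclusion, the number of valid placements is Σ_{j=0}^{2} (−1)^j C(2,j)·(7−j)!.
Computing: 5040 − 1440 + 120 = 3720.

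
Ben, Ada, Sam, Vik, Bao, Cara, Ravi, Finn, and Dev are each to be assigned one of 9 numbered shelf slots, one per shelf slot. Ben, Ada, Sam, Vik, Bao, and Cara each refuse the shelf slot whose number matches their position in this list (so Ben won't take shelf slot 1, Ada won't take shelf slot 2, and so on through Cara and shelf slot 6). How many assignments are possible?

Let Aᵢ (for 1 ≤ i ≤ 6) be the placements that put person i in their forbidden shelf slot. Any j of these fix j positions, leaving (9−j)! ways to fill the rest, and there are C(6,j) ways to pick which j.
By inclusion–exclusion, the number of valid placements is Σ_{j=0}^{6} (−1)^j C(6,j)·(9−j)!.
Computing: 362880 − 241920 + 75600 − 14400 + 1800 − 144 + 6 = 183822.

183822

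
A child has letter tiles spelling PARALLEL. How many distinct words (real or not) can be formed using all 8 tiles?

PARALLEL has 8 letters with A appearing twice and L appearing 3 times.
Dividing 8! = 40320 by 3!·2! = 12 for the repeated letters gives 3360.

3360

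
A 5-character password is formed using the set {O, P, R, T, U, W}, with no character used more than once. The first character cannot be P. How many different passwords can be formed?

600

The first character has 6−1 = 5 choices (anything except P).
The remaining 4 characters are filled from the other 5 symbols without repetition: 5 × 4 × 3 × 2 = 120.
Total: 5 × 120 = 600.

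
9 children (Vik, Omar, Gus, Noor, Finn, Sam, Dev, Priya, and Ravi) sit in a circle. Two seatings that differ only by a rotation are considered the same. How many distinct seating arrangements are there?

Around a circle, 9 distinct people have 9!/9 = (8)! = 40320 rotationally distinct seatings.

40320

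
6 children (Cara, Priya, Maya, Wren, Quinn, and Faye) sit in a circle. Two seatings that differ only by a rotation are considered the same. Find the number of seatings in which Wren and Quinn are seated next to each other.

Glue Wren and Quinn into a block (2 internal orders). Seating 5 units around a circle gives (4)! arrangements.
So 2 × (4)! = 2 × 24 = 48.

48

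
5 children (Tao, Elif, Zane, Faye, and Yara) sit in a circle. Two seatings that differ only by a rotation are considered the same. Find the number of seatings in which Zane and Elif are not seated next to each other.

12

Without the restriction there are (4)! = 24 seatings.
Seatings with Zane beside Elif: treat them as a block with 2 internal orders, giving 2 × (3)! = 12.
Subtracting, 24 − 12 = 12.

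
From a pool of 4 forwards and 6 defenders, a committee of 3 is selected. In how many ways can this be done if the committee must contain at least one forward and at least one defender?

96

Unrestricted: C(10,3) = 120 ways to pick any 3 of the 10.
Selections missing a whole group: no forwards → C(6,3) = 20; no defenders → C(4,3) = 4.
Both groups omitted at once is impossible, so 120 − 24 = 96.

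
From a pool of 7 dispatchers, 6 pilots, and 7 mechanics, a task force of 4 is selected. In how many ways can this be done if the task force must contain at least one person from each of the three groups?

With no constraint there are C(20,4) = 4845 possible selections.
Selections missing a whole group: no dispatchers → C(13,4) = 715; no pilots → C(14,4) = 1001; no mechanics → C(13,4) = 715.
Add back selections omitting two groups (i.e. drawn from a single group): C(7,4) + C(6,4) + C(7,4) = 85.
By inclusion–exclusion: 4845 − 2431 + 85 = 2499.

2499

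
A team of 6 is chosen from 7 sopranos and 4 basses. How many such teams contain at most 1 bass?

91

Split by how many basses are chosen (0 through 1).
Sum: C(4,0)·C(7,6) + C(4,1)·C(7,5) = 7 + 84 = 91.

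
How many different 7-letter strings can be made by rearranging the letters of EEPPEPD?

140

Letter multiplicities in EEPPEPD: D×1, E×3, P×3.
Dividing 7! = 5040 by 3!·3! = 36 for the repeated letters gives 140.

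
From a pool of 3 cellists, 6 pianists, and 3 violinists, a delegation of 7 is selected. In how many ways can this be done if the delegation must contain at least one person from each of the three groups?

Unrestricted: C(12,7) = 792 ways to pick any 7 of the 12.
Selections missing a whole group: no cellists → C(9,7) = 36; no pianists → C(6,7) = 0; no violinists → C(9,7) = 36.
Add back selections omitting two groups (i.e. drawn from a single group): C(3,7) + C(6,7) + C(3,7) = 0.
By inclusion–exclusion: 792 − 72 + 0 = 720.

720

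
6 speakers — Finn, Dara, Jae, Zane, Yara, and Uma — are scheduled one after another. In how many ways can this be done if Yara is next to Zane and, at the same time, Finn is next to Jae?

Treat {Yara,Zane} as one block (2 orders) and {Finn,Jae} as another (2 orders).
That leaves 4 units to arrange: 2 × 2 × 4! = 4 × 24 = 96.

96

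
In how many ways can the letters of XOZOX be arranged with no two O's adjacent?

There are 5!/(2!·2!) = 30 arrangements of XOZOX in total.
Arrangements with the O's together: treat OO as one letter, giving (4)!/(2!) = 12.
Hence 30 − 12 = 18.

18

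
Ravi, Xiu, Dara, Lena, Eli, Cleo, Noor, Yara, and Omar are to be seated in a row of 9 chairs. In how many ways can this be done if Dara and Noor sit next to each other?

Treat {Dara, Noor} as a single unit. There are 8 units to order, and the pair itself can be ordered 2 ways.
That gives 2 × 8! = 2 × 40320 = 80640.

80640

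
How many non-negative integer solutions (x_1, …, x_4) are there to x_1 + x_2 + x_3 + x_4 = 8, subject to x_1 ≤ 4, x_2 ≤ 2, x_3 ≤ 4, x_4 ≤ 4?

By stars and bars, unrestricted non-negative solutions to x_1+…+x_4 = 8 number C(8+3,3) = 165.
Subtract solutions that violate a single cap (substitute x_i' = x_i − (cap_i+1)): x_1 ≥ 5 gives C(6,3) = 20; x_2 ≥ 3 gives C(8,3) = 56; x_3 ≥ 5 gives C(6,3) = 20; x_4 ≥ 5 gives C(6,3) = 20. Together 116.
Add back pairs where two caps are both exceeded: 1 + 0 + 0 + 1 + 1 + 0 = 3.
By inclusion–exclusion the count is 165 − 116 + 3 = 52.

52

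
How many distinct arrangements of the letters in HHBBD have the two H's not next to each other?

18

Total arrangements of HHBBD: 5!/(2!·2!) = 30.
If the two H's are adjacent, glue them into one block, leaving 4 items to arrange: (4)!/(2!) = 12 ways.
Subtracting, 30 − 12 = 18 arrangements keep the H's apart.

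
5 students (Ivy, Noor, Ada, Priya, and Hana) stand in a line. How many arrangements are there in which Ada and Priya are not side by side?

72

Of the 5! = 120 arrangements, those with Ada and Priya adjacent number 2 × 4! = 48 (treat the pair as a block with 2 internal orders).
Complementary counting: 120 − 48 = 72.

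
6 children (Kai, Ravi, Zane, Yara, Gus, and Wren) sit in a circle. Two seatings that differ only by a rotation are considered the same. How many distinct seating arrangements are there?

120

Seat Kai anywhere (absorbing the rotational symmetry), then permute the other 5: (5)! = 120.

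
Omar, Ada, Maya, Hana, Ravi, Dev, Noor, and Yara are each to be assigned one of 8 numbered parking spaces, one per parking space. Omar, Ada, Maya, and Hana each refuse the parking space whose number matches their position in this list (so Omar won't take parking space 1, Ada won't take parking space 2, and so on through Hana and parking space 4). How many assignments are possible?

24024

Let Aᵢ (for 1 ≤ i ≤ 4) be the placements that put person i in their forbidden parking space. Any j of these fix j positions, leaving (8−j)! ways to fill the rest, and there are C(4,j) ways to pick which j.
By inclusion–exclusion, the number of valid placements is Σ_{j=0}^{4} (−1)^j C(4,j)·(8−j)!.
Computing: 40320 − 20160 + 4320 − 480 + 24 = 24024.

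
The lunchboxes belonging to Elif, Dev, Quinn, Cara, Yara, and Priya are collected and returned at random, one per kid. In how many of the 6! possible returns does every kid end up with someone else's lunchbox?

265

Let Aᵢ be the assignments in which kid i gets their own lunchbox. We want the size of the complement of A₁∪…∪A_6.
By inclusion–exclusion this is Σ_{j=0}^{6} (−1)^j C(6,j)·(6−j)!.
Computing: 720 − 720 + 360 − 120 + 30 − 6 + 1 = 265.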